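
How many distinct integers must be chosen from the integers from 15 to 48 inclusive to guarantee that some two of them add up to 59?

20

Two chosen integers sum to 59 exactly when both halves of some pair {x, 59−x} with 15 ≤ x ≤ 59−x ≤ 44 are chosen — 15 such pairs.
The remaining 4 elements (those with no distinct partner in range) can never complete a 59-sum, so the worst case takes all of them and one from each pair: 4 + 15 = 19.
Pigeonhole: the 20th integer has to be the second member of some pair, so 19 + 1 = 20.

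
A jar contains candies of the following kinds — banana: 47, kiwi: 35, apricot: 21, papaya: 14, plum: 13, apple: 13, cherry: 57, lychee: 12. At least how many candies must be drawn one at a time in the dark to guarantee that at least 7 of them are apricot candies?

198

In the worst case for collecting apricot candies, every non-apricot candy comes out first.
There are 47 + 35 + 14 + 13 + 13 + 57 + 12 = 191 non-apricot candies altogether.
After those, each further candy must be apricot, so 191 + 7 = 198 draws guarantee 7 apricot candies.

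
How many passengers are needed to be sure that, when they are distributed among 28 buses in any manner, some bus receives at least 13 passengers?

337

With 336 passengers one could put exactly 12 in each of the 28 buses, and no bus would reach 13.
Pigeonhole: one more passenger must land in a bus that already has 12, giving it 13.
So 28 × 12 + 1 = 337 passengers are required.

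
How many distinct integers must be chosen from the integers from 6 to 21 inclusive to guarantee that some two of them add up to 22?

Two chosen integers sum to 22 exactly when both halves of some pair {x, 22−x} with 6 ≤ x ≤ 22−x ≤ 16 are chosen — 5 such pairs.
The remaining 6 elements (those with no distinct partner in range) can never complete a 22-sum, so the worst case takes all of them and one from each pair: 6 + 5 = 11.
By the pigeonhole principle, the 12th integer has to be the second member of some pair, so 11 + 1 = 12.

12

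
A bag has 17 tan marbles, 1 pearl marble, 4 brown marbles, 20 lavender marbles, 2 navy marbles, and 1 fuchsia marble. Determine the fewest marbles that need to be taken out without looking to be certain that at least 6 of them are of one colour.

19

Pigeonhole: put each drawn marble into a box by colour. The largest draw with every box below 6 takes min(count, 5) from each colour; colours with fewer than 5 contribute all they have.
Σ min(cᵢ, 5) = 5 + 1 + 4 + 5 + 2 + 1 = 18.
Draw number 18 + 1 = 19 must push one box to 6.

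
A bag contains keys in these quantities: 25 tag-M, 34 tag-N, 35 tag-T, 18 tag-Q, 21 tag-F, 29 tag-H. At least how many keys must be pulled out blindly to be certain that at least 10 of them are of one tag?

The 6 tags are the holes; the keys drawn are the pigeons.
To avoid 10 of any one tag, the worst case takes at most 9 of each tag.
That gives 9 + 9 + 9 + 9 + 9 + 9 = 54 keys with no tag reaching 10.
The next key forces some tag to 10, so 54 + 1 = 55.

55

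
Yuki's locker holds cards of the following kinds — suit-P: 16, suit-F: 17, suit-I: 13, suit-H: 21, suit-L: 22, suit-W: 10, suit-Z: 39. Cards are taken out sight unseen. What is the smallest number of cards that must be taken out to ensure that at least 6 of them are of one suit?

By pigeonhole, put each drawn card into a box by suit. The largest draw with every box below 6 takes min(count, 5) from each suit.
Σ min(cᵢ, 5) = 5 + 5 + 5 + 5 + 5 + 5 + 5 = 35.
Draw number 35 + 1 = 36 must push one box to 6.

36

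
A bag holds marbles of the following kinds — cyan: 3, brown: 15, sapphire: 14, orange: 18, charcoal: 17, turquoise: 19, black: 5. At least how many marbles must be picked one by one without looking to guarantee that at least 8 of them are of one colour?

By pigeonhole, the 7 colours are the holes; the marbles drawn are the pigeons.
To avoid 8 of any one colour, the worst case takes at most 7 of each colour, or every marble of a colour that has fewer than 7.
That gives 3 + 7 + 7 + 7 + 7 + 7 + 5 = 43 marbles with no colour reaching 8.
The next marble forces some colour to 8, so 43 + 1 = 44.

44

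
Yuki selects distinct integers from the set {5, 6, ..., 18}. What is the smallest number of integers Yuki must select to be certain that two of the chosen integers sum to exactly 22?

9

A set avoiding the sum 22 can contain at most one of each pair {x, 22−x}, plus the 2 elements whose complement lies outside the range or equal to its own complement.
The integers 11, …, 18 (8 of them) are such a set: any two sum to at least 11+12 = 23 > 22.
By pigeonhole, any 9th integer completes one of the 6 pairs, so 9 choices force a sum of 22.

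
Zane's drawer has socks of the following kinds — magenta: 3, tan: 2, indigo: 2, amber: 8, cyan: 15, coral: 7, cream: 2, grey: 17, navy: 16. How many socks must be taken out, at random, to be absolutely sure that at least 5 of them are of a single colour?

Pigeonhole: put each drawn sock into a box by colour. The largest draw with every box below 5 takes min(count, 4) from each colour; colours with fewer than 4 contribute all they have.
Σ min(cᵢ, 4) = 3 + 2 + 2 + 4 + 4 + 4 + 2 + 4 + 4 = 29.
Draw number 29 + 1 = 30 must push one box to 5.

30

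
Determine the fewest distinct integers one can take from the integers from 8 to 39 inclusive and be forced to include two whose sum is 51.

19

Two chosen integers sum to 51 exactly when both halves of some pair {x, 51−x} with 12 ≤ x ≤ 51−x ≤ 39 are chosen — 14 such pairs.
The remaining 4 elements (those with no distinct partner in range) can never complete a 51-sum, so the worst case takes all of them and one from each pair: 4 + 14 = 18.
By pigeonhole, the 19th integer has to be the second member of some pair, so 18 + 1 = 19.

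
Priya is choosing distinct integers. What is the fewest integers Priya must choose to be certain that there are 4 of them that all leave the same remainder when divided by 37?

112

The 37 residue classes mod 37 are the pigeonholes.
With 111 integers one could put 3 in each residue class and have no class reach 4.
The 112th integer pushes some class to 4, so 37·3 + 1 = 112.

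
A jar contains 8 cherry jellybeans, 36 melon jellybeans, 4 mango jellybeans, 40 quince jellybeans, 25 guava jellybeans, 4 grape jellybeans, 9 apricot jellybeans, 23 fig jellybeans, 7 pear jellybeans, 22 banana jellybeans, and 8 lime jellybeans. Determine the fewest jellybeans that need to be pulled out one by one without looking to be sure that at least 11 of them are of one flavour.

An adversary could hand out at most 10 jellybeans per flavour (6 flavours run out sooner): 8 + 10 + 4 + 10 + 10 + 4 + 9 + 10 + 7 + 10 + 8 = 90 jellybeans and still no flavour has 11.
By pigeonhole, one more jellybean lands in a flavour already at 10, so 91 draws are enough and 90 are not.

91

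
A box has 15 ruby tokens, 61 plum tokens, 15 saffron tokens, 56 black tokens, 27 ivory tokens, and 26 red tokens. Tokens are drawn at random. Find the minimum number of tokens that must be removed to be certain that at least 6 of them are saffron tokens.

In the worst case for collecting saffron tokens, every non-saffron token comes out first.
There are 15 + 61 + 56 + 27 + 26 = 185 non-saffron tokens altogether.
After those, each further token must be saffron, so 185 + 6 = 191 draws guarantee 6 saffron tokens.

191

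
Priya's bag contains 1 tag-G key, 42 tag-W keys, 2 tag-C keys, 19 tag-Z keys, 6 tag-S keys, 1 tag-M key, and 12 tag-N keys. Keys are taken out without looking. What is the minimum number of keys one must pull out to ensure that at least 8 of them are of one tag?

By pigeonhole, the 7 tags are the holes; the keys drawn are the pigeons.
To avoid 8 of any one tag, the worst case takes at most 7 of each tag, or every key of a tag that has fewer than 7.
That gives 1 + 7 + 2 + 7 + 6 + 1 + 7 = 31 keys with no tag reaching 8.
The next key forces some tag to 8, so 31 + 1 = 32.

32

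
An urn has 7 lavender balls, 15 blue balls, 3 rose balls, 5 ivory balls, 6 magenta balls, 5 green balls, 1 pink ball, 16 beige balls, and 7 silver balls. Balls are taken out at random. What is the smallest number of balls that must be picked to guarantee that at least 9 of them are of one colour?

51

An adversary could hand out at most 8 balls per colour (7 colours run out sooner): 7 + 8 + 3 + 5 + 6 + 5 + 1 + 8 + 7 = 50 balls and still no colour has 9.
By pigeonhole, one more ball lands in a colour already at 8, so 51 draws are enough and 50 are not.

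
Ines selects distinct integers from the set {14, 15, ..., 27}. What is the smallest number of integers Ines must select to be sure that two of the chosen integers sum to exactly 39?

Two chosen integers sum to 39 exactly when both halves of some pair {x, 39−x} with 14 ≤ x ≤ 39−x ≤ 25 are chosen — 6 such pairs.
The remaining 2 elements (those with no distinct partner in range) can never complete a 39-sum, so the worst case takes all of them and one from each pair: 2 + 6 = 8.
By the pigeonhole principle, the 9th integer has to be the second member of some pair, so 8 + 1 = 9.

9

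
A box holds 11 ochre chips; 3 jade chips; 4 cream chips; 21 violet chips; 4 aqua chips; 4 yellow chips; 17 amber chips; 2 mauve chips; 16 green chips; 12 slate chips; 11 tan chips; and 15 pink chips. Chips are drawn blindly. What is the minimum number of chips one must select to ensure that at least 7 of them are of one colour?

The 12 colours are the holes; the chips drawn are the pigeons.
To avoid 7 of any one colour, the worst case takes at most 6 of each colour, or every chip of a colour that has fewer than 6.
That gives 6 + 3 + 4 + 6 + 4 + 4 + 6 + 2 + 6 + 6 + 6 + 6 = 59 chips with no colour reaching 7.
The next chip forces some colour to 7, so 59 + 1 = 60.

60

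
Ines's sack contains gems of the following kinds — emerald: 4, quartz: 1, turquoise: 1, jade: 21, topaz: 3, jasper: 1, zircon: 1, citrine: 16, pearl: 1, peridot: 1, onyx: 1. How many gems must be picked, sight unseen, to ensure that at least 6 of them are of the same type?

Pigeonhole: put each drawn gem into a box by type. The largest draw with every box below 6 takes min(count, 5) from each type; types with fewer than 5 contribute all they have.
Σ min(cᵢ, 5) = 4 + 1 + 1 + 5 + 3 + 1 + 1 + 5 + 1 + 1 + 1 = 24.
Draw number 24 + 1 = 25 must push one box to 6.

25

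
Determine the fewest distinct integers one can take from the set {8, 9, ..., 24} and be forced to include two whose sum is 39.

Group the elements by complementary pair {x, 39−x}: {15,24}, {16,23}, {17,22}, …, giving 5 two-element pairs and 7 integers whose partner 39−x falls outside [8,24].
Treating each of those 12 groups as a pigeonhole, one can pick one integer per group — 12 integers — with no two summing to 39.
The 13th integer lands in an occupied pair, forcing a sum of 39.

13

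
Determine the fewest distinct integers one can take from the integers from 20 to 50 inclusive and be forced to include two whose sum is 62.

Group the elements by complementary pair {x, 62−x}: {20,42}, {21,41}, {22,40}, …, giving 11 two-element pairs, the single value 31 (it cannot pair with itself since the integers are distinct), and 8 integers whose partner 62−x falls outside [20,50].
Treating each of those 20 groups as a pigeonhole, one can pick one integer per group — 20 integers — with no two summing to 62.
The 21st integer lands in an occupied pair, forcing a sum of 62.

21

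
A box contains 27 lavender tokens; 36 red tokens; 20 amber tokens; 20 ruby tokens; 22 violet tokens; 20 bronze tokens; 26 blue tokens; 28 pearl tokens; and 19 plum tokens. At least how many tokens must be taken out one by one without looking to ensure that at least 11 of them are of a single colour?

An adversary could hand out at most 10 tokens per colour: 10 + 10 + 10 + 10 + 10 + 10 + 10 + 10 + 10 = 90 tokens and still no colour has 11.
One more token lands in a colour already at 10, so 91 draws are enough and 90 are not.

91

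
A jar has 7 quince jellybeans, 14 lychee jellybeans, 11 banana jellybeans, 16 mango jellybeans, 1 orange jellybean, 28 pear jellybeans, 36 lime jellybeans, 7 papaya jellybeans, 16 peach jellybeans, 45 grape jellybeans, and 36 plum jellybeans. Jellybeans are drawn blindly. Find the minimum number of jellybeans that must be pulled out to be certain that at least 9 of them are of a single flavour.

80

By the pigeonhole principle, the 11 flavours are the holes; the jellybeans drawn are the pigeons.
To avoid 9 of any one flavour, the worst case takes at most 8 of each flavour, or every jellybean of a flavour that has fewer than 8.
That gives 7 + 8 + 8 + 8 + 1 + 8 + 8 + 7 + 8 + 8 + 8 = 79 jellybeans with no flavour reaching 9.
The next jellybean forces some flavour to 9, so 79 + 1 = 80.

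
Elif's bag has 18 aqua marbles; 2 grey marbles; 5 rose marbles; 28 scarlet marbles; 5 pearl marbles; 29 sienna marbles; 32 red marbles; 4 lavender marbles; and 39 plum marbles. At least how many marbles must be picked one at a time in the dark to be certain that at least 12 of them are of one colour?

Pigeonhole: put each drawn marble into a box by colour. The largest draw with every box below 12 takes min(count, 11) from each colour; colours with fewer than 11 contribute all they have.
Σ min(cᵢ, 11) = 11 + 2 + 5 + 11 + 5 + 11 + 11 + 4 + 11 = 71.
Draw number 71 + 1 = 72 must push one box to 12.

72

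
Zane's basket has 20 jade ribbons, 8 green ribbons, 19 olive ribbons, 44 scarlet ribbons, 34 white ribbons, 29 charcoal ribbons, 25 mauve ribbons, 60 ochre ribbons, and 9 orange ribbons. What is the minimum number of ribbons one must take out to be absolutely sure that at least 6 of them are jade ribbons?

234

In the worst case for collecting jade ribbons, every non-jade ribbon comes out first.
There are 8 + 19 + 44 + 34 + 29 + 25 + 60 + 9 = 228 non-jade ribbons altogether.
After those, each further ribbon must be jade, so 228 + 6 = 234 draws guarantee 6 jade ribbons.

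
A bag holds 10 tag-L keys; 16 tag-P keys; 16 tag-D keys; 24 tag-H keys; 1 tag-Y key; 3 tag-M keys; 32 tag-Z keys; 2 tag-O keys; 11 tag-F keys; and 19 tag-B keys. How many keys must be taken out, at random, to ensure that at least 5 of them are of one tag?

An adversary could hand out at most 4 keys per tag (tag-Y, tag-M, tag-O run out sooner): 4 + 4 + 4 + 4 + 1 + 3 + 4 + 2 + 4 + 4 = 34 keys and still no tag has 5.
By pigeonhole, one more key lands in a tag already at 4, so 35 draws are enough and 34 are not.

35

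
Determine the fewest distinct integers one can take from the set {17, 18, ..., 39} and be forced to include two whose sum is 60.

Group the elements by complementary pair {x, 60−x}: {21,39}, {22,38}, {23,37}, …, giving 9 two-element pairs, the single value 30 (it cannot pair with itself since the integers are distinct), and 4 integers whose partner 60−x falls outside [17,39].
By pigeonhole, treating each of those 14 groups as a pigeonhole, one can pick one integer per group — 14 integers — with no two summing to 60.
The 15th integer lands in an occupied pair, forcing a sum of 60.

15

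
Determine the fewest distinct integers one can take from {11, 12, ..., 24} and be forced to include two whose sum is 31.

A set avoiding the sum 31 can contain at most one of each pair {x, 31−x}, plus the 4 elements whose complement lies outside the range.
The integers 16, …, 24 (9 of them) are such a set: any two sum to at least 16+17 = 33 > 31.
By pigeonhole, any 10th integer completes one of the 5 pairs, so 10 choices force a sum of 31.

10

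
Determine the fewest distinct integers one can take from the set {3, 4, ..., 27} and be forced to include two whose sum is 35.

A set avoiding the sum 35 can contain at most one of each pair {x, 35−x}, plus the 5 elements whose complement lies outside the range.
The integers 3, …, 17 (15 of them) are such a set: any two sum to at least 3+4 = 7 and at most 16+17 = 33 < 35.
By the pigeonhole principle, any 16th integer completes one of the 10 pairs, so 16 choices force a sum of 35.

16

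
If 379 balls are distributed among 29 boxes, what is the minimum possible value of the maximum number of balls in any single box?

14

The 29 boxes are the holes and the 379 balls are the pigeons.
If every box held at most 13 balls, the total would be at most 29 × 13 = 377, which is less than 379.
So some box holds at least ⌈379/29⌉ = 14 balls.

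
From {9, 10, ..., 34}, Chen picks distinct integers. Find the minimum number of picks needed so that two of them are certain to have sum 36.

Two chosen integers sum to 36 exactly when both halves of some pair {x, 36−x} with 9 ≤ x ≤ 36−x ≤ 27 are chosen — 9 such pairs.
The remaining 8 elements (those with no distinct partner in range) can never complete a 36-sum, so the worst case takes all of them and one from each pair: 8 + 9 = 17.
By pigeonhole, the 18th integer has to be the second member of some pair, so 17 + 1 = 18.

18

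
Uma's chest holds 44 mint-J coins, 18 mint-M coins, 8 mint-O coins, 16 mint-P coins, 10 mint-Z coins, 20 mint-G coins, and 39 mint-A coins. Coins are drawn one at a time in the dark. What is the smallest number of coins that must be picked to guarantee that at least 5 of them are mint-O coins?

In the worst case for collecting mint-O coins, every non-mint-O coin comes out first.
There are 44 + 18 + 16 + 10 + 20 + 39 = 147 non-mint-O coins altogether.
After those, each further coin must be mint-O, so 147 + 5 = 152 draws guarantee 5 mint-O coins.

152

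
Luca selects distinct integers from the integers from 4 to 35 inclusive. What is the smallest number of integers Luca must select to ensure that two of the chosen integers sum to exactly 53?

24

Group the elements by complementary pair {x, 53−x}: {18,35}, {19,34}, {20,33}, …, giving 9 two-element pairs and 14 integers whose partner 53−x falls outside [4,35].
By the pigeonhole principle, treating each of those 23 groups as a pigeonhole, one can pick one integer per group — 23 integers — with no two summing to 53.
The 24th integer lands in an occupied pair, forcing a sum of 53.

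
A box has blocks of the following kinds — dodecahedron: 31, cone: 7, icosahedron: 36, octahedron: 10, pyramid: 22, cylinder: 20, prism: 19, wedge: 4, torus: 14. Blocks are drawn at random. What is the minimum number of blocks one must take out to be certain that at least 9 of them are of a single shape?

68

Pigeonhole: the 9 shapes are the holes; the blocks drawn are the pigeons.
To avoid 9 of any one shape, the worst case takes at most 8 of each shape, or every block of a shape that has fewer than 8.
That gives 8 + 7 + 8 + 8 + 8 + 8 + 8 + 4 + 8 = 67 blocks with no shape reaching 9.
The next block forces some shape to 9, so 67 + 1 = 68.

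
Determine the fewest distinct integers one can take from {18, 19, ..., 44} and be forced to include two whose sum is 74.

21

A set avoiding the sum 74 can contain at most one of each pair {x, 74−x}, plus the 13 elements whose complement lies outside the range or equal to its own complement.
The integers 18, …, 37 (20 of them) are such a set: any two sum to at least 18+19 = 37 and at most 36+37 = 73 < 74.
Any 21st integer completes one of the 7 pairs, so 21 choices force a sum of 74.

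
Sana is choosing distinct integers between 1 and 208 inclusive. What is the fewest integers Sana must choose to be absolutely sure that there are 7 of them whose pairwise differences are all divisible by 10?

61

Integers whose pairwise differences are multiples of 10 are exactly those sharing a remainder mod 10. The 10 residue classes mod 10 are the pigeonholes.
With 60 integers one could put 6 in each residue class and have no class reach 7.
The 61st integer pushes some class to 7, so 10·6 + 1 = 61.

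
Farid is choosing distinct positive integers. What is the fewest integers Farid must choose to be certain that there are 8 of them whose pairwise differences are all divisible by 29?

204

Integers whose pairwise differences are multiples of 29 are exactly those sharing a remainder mod 29. By the pigeonhole principle, the 29 residue classes mod 29 are the pigeonholes.
With 203 integers one could put 7 in each residue class and have no class reach 8.
The 204th integer pushes some class to 8, so 29·7 + 1 = 204.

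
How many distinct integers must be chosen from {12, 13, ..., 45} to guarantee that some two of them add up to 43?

25

Two chosen integers sum to 43 exactly when both halves of some pair {x, 43−x} with 12 ≤ x ≤ 43−x ≤ 31 are chosen — 10 such pairs.
The remaining 14 elements (those with no distinct partner in range) can never complete a 43-sum, so the worst case takes all of them and one from each pair: 14 + 10 = 24.
The 25th integer has to be the second member of some pair, so 24 + 1 = 25.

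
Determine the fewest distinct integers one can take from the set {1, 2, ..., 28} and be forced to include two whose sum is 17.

21

A set avoiding the sum 17 can contain at most one of each pair {x, 17−x}, plus the 12 elements whose complement lies outside the range.
The integers 9, …, 28 (20 of them) are such a set: any two sum to at least 9+10 = 19 > 17.
By pigeonhole, any 21st integer completes one of the 8 pairs, so 21 choices force a sum of 17.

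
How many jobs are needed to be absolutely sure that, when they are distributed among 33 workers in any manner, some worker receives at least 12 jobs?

With 363 jobs one could put exactly 11 in each of the 33 workers, and no worker would reach 12.
By pigeonhole, one more job must land in a worker that already has 11, giving it 12.
So 33 × 11 + 1 = 364 jobs are required.

364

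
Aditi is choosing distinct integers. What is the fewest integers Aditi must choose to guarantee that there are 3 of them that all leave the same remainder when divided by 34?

69

The 34 residue classes mod 34 are the pigeonholes.
With 68 integers one could put 2 in each residue class and have no class reach 3.
The 69th integer pushes some class to 3, so 34·2 + 1 = 69.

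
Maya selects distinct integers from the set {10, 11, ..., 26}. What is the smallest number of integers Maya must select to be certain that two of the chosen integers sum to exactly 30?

13

Group the elements by complementary pair {x, 30−x}: {10,20}, {11,19}, {12,18}, …, giving 5 two-element pairs, the single value 15 (it cannot pair with itself since the integers are distinct), and 6 integers whose partner 30−x falls outside [10,26].
Treating each of those 12 groups as a pigeonhole, one can pick one integer per group — 12 integers — with no two summing to 30.
The 13th integer lands in an occupied pair, forcing a sum of 30.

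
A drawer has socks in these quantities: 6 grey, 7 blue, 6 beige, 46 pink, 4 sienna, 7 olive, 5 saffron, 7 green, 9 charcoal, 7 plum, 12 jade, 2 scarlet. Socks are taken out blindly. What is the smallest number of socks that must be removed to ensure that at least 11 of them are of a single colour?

81

The 12 colours are the holes; the socks drawn are the pigeons.
To avoid 11 of any one colour, the worst case takes at most 10 of each colour, or every sock of a colour that has fewer than 10.
That gives 6 + 7 + 6 + 10 + 4 + 7 + 5 + 7 + 9 + 7 + 10 + 2 = 80 socks with no colour reaching 11.
The next sock forces some colour to 11, so 80 + 1 = 81.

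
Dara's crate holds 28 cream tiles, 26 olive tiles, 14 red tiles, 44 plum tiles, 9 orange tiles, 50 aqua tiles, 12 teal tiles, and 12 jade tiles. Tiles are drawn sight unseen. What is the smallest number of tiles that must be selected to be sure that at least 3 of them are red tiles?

184

In the worst case for collecting red tiles, every non-red tile comes out first.
There are 28 + 26 + 44 + 9 + 50 + 12 + 12 = 181 non-red tiles altogether.
After those, each further tile must be red, so 181 + 3 = 184 draws guarantee 3 red tiles.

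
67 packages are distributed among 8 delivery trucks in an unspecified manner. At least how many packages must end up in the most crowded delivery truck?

By pigeonhole, the 8 delivery trucks are the holes and the 67 packages are the pigeons.
If every delivery truck held at most 8 packages, the total would be at most 8 × 8 = 64, which is less than 67.
So some delivery truck holds at least ⌈67/8⌉ = 9 packages.

9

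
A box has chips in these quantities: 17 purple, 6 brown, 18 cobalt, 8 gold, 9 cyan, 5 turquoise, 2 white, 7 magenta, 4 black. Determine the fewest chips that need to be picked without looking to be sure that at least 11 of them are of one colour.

By pigeonhole, the 9 colours are the holes; the chips drawn are the pigeons.
To avoid 11 of any one colour, the worst case takes at most 10 of each colour, or every chip of a colour that has fewer than 10.
That gives 10 + 6 + 10 + 8 + 9 + 5 + 2 + 7 + 4 = 61 chips with no colour reaching 11.
The next chip forces some colour to 11, so 61 + 1 = 62.

62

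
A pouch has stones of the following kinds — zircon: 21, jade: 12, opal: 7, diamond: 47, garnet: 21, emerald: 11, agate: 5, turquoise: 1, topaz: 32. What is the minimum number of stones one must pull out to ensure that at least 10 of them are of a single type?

68

By the pigeonhole principle, the 9 types are the holes; the stones drawn are the pigeons.
To avoid 10 of any one type, the worst case takes at most 9 of each type, or every stone of a type that has fewer than 9.
That gives 9 + 9 + 7 + 9 + 9 + 9 + 5 + 1 + 9 = 67 stones with no type reaching 10.
The next stone forces some type to 10, so 67 + 1 = 68.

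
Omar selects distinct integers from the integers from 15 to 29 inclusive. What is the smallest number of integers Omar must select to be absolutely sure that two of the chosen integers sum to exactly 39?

11

A set avoiding the sum 39 can contain at most one of each pair {x, 39−x}, plus the 5 elements whose complement lies outside the range.
The integers 20, …, 29 (10 of them) are such a set: any two sum to at least 20+21 = 41 > 39.
Pigeonhole: any 11th integer completes one of the 5 pairs, so 11 choices force a sum of 39.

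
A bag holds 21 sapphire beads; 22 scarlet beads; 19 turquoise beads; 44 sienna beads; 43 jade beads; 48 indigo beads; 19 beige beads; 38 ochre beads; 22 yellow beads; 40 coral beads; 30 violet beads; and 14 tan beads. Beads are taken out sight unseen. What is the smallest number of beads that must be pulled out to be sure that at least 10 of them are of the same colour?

An adversary could hand out at most 9 beads per colour: 9 + 9 + 9 + 9 + 9 + 9 + 9 + 9 + 9 + 9 + 9 + 9 = 108 beads and still no colour has 10.
Pigeonhole: one more bead lands in a colour already at 9, so 109 draws are enough and 108 are not.

109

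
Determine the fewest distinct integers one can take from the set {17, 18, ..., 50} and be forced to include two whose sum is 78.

Two chosen integers sum to 78 exactly when both halves of some pair {x, 78−x} with 28 ≤ x ≤ 78−x ≤ 50 are chosen — 11 such pairs.
The remaining 12 elements (those with no distinct partner in range) can never complete a 78-sum, so the worst case takes all of them and one from each pair: 12 + 11 = 23.
Pigeonhole: the 24th integer has to be the second member of some pair, so 23 + 1 = 24.

24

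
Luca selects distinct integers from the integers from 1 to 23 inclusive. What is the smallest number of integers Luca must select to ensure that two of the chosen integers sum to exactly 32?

17

A set avoiding the sum 32 can contain at most one of each pair {x, 32−x}, plus the 9 elements whose complement lies outside the range or equal to its own complement.
The integers 1, …, 16 (16 of them) are such a set: any two sum to at least 1+2 = 3 and at most 15+16 = 31 < 32.
Pigeonhole: any 17th integer completes one of the 7 pairs, so 17 choices force a sum of 32.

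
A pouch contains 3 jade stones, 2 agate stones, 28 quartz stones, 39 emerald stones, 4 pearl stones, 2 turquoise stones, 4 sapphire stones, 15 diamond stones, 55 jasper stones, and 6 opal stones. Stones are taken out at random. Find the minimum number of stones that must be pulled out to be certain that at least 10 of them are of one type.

58

Pigeonhole: put each drawn stone into a box by type. The largest draw with every box below 10 takes min(count, 9) from each type; types with fewer than 9 contribute all they have.
Σ min(cᵢ, 9) = 3 + 2 + 9 + 9 + 4 + 2 + 4 + 9 + 9 + 6 = 57.
Draw number 57 + 1 = 58 must push one box to 10.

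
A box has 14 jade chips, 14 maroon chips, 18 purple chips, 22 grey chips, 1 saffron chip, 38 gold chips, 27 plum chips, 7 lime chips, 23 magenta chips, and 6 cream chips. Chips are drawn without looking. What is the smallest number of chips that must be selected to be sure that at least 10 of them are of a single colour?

By the pigeonhole principle, put each drawn chip into a box by colour. The largest draw with every box below 10 takes min(count, 9) from each colour; colours with fewer than 9 contribute all they have.
Σ min(cᵢ, 9) = 9 + 9 + 9 + 9 + 1 + 9 + 9 + 7 + 9 + 6 = 77.
Draw number 77 + 1 = 78 must push one box to 10.

78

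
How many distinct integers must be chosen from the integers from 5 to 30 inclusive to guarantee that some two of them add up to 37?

15

Group the elements by complementary pair {x, 37−x}: {7,30}, {8,29}, {9,28}, …, giving 12 two-element pairs and 2 integers whose partner 37−x falls outside [5,30].
By pigeonhole, treating each of those 14 groups as a pigeonhole, one can pick one integer per group — 14 integers — with no two summing to 37.
The 15th integer lands in an occupied pair, forcing a sum of 37.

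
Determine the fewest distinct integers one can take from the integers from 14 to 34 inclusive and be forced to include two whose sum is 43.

14

Two chosen integers sum to 43 exactly when both halves of some pair {x, 43−x} with 14 ≤ x ≤ 43−x ≤ 29 are chosen — 8 such pairs.
The remaining 5 elements (those with no distinct partner in range) can never complete a 43-sum, so the worst case takes all of them and one from each pair: 5 + 8 = 13.
Pigeonhole: the 14th integer has to be the second member of some pair, so 13 + 1 = 14.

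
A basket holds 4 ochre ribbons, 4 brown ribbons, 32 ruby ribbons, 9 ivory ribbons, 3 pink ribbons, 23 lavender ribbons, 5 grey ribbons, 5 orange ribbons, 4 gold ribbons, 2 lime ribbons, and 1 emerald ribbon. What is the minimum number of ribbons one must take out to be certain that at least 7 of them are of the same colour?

Put each drawn ribbon into a box by colour. The largest draw with every box below 7 takes min(count, 6) from each colour; colours with fewer than 6 contribute all they have.
Σ min(cᵢ, 6) = 4 + 4 + 6 + 6 + 3 + 6 + 5 + 5 + 4 + 2 + 1 = 46.
Draw number 46 + 1 = 47 must push one box to 7.

47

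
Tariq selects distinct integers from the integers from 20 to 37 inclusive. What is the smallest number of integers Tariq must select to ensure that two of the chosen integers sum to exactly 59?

Group the elements by complementary pair {x, 59−x}: {22,37}, {23,36}, {24,35}, …, giving 8 two-element pairs and 2 integers whose partner 59−x falls outside [20,37].
Pigeonhole: treating each of those 10 groups as a pigeonhole, one can pick one integer per group — 10 integers — with no two summing to 59.
The 11th integer lands in an occupied pair, forcing a sum of 59.

11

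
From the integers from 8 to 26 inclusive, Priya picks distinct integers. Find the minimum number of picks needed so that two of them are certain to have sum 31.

12

Group the elements by complementary pair {x, 31−x}: {8,23}, {9,22}, {10,21}, …, giving 8 two-element pairs and 3 integers whose partner 31−x falls outside [8,26].
By the pigeonhole principle, treating each of those 11 groups as a pigeonhole, one can pick one integer per group — 11 integers — with no two summing to 31.
The 12th integer lands in an occupied pair, forcing a sum of 31.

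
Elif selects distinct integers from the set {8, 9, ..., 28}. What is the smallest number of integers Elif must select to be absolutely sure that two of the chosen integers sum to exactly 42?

A set avoiding the sum 42 can contain at most one of each pair {x, 42−x}, plus the 7 elements whose complement lies outside the range or equal to its own complement.
The integers 8, …, 21 (14 of them) are such a set: any two sum to at least 8+9 = 17 and at most 20+21 = 41 < 42.
Pigeonhole: any 15th integer completes one of the 7 pairs, so 15 choices force a sum of 42.

15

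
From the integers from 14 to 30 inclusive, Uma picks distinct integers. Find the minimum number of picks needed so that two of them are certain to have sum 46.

11

Group the elements by complementary pair {x, 46−x}: {16,30}, {17,29}, {18,28}, …, giving 7 two-element pairs, the single value 23 (it cannot pair with itself since the integers are distinct), and 2 integers whose partner 46−x falls outside [14,30].
Treating each of those 10 groups as a pigeonhole, one can pick one integer per group — 10 integers — with no two summing to 46.
The 11th integer lands in an occupied pair, forcing a sum of 46.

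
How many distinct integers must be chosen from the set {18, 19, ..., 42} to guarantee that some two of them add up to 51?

Two chosen integers sum to 51 exactly when both halves of some pair {x, 51−x} with 18 ≤ x ≤ 51−x ≤ 33 are chosen — 8 such pairs.
The remaining 9 elements (those with no distinct partner in range) can never complete a 51-sum, so the worst case takes all of them and one from each pair: 9 + 8 = 17.
The 18th integer has to be the second member of some pair, so 17 + 1 = 18.

18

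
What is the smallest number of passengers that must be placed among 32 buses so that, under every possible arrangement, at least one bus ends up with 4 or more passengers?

With 96 passengers one could put exactly 3 in each of the 32 buses, and no bus would reach 4.
By the pigeonhole principle, one more passenger must land in a bus that already has 3, giving it 4.
So 32 × 3 + 1 = 97 passengers are required.

97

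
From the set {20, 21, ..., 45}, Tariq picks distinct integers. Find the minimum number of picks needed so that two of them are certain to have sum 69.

16

A set avoiding the sum 69 can contain at most one of each pair {x, 69−x}, plus the 4 elements whose complement lies outside the range.
The integers 20, …, 34 (15 of them) are such a set: any two sum to at least 20+21 = 41 and at most 33+34 = 67 < 69.
By the pigeonhole principle, any 16th integer completes one of the 11 pairs, so 16 choices force a sum of 69.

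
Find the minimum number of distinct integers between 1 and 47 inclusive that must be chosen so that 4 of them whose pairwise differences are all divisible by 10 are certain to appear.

31

Integers whose pairwise differences are multiples of 10 are exactly those sharing a remainder mod 10. The 10 residue classes mod 10 are the pigeonholes.
With 30 integers one could put 3 in each residue class and have no class reach 4.
The 31st integer pushes some class to 4, so 10·3 + 1 = 31.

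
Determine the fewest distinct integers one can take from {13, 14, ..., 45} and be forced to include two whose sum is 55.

A set avoiding the sum 55 can contain at most one of each pair {x, 55−x}, plus the 3 elements whose complement lies outside the range.
The integers 28, …, 45 (18 of them) are such a set: any two sum to at least 28+29 = 57 > 55.
Pigeonhole: any 19th integer completes one of the 15 pairs, so 19 choices force a sum of 55.

19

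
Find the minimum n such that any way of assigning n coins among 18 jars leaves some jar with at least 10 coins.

With 162 coins one could put exactly 9 in each of the 18 jars, and no jar would reach 10.
One more coin must land in a jar that already has 9, giving it 10.
So 18 × 9 + 1 = 163 coins are required.

163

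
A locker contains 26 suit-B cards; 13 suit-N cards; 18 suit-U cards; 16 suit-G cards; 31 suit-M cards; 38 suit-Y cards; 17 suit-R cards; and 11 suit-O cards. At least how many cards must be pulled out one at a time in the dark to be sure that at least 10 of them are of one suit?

73

By pigeonhole, put each drawn card into a box by suit. The largest draw with every box below 10 takes min(count, 9) from each suit.
Σ min(cᵢ, 9) = 9 + 9 + 9 + 9 + 9 + 9 + 9 + 9 = 72.
Draw number 72 + 1 = 73 must push one box to 10.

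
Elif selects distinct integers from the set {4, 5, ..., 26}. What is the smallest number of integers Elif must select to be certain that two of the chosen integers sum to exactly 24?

16

Group the elements by complementary pair {x, 24−x}: {4,20}, {5,19}, {6,18}, …, giving 8 two-element pairs; the single value 12 (it cannot pair with itself since the integers are distinct); and 6 integers whose partner 24−x falls outside [4,26].
Treating each of those 15 groups as a pigeonhole, one can pick one integer per group — 15 integers — with no two summing to 24.
The 16th integer lands in an occupied pair, forcing a sum of 24.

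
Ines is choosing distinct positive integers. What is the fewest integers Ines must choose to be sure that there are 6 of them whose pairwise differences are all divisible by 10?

Integers whose pairwise differences are multiples of 10 are exactly those sharing a remainder mod 10. Pigeonhole: the 10 residue classes mod 10 are the pigeonholes.
With 50 integers one could put 5 in each residue class and have no class reach 6.
The 51st integer pushes some class to 6, so 10·5 + 1 = 51.

51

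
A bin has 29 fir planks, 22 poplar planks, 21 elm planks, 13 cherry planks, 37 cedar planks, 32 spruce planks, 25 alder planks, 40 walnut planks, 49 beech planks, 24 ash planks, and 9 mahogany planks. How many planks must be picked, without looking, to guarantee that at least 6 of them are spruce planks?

275

In the worst case for collecting spruce planks, every non-spruce plank comes out first.
There are 29 + 22 + 21 + 13 + 37 + 25 + 40 + 49 + 24 + 9 = 269 non-spruce planks altogether.
After those, each further plank must be spruce, so 269 + 6 = 275 draws guarantee 6 spruce planks.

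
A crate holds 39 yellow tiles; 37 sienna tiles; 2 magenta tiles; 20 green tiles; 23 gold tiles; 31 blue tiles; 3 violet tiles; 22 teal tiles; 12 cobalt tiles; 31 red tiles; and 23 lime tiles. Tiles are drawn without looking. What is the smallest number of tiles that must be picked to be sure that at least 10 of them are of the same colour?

Pigeonhole: the 11 colours are the holes; the tiles drawn are the pigeons.
To avoid 10 of any one colour, the worst case takes at most 9 of each colour, or every tile of a colour that has fewer than 9.
That gives 9 + 9 + 2 + 9 + 9 + 9 + 3 + 9 + 9 + 9 + 9 = 86 tiles with no colour reaching 10.
The next tile forces some colour to 10, so 86 + 1 = 87.

87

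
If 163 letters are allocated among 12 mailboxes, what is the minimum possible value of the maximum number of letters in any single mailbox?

14

By pigeonhole, the 12 mailboxes are the holes and the 163 letters are the pigeons.
If every mailbox held at most 13 letters, the total would be at most 12 × 13 = 156, which is less than 163.
So some mailbox holds at least ⌈163/12⌉ = 14 letters.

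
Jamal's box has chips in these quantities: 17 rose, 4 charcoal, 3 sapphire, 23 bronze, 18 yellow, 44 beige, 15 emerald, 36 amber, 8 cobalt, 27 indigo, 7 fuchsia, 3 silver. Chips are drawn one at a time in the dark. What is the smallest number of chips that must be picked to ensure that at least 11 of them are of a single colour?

96

An adversary could hand out at most 10 chips per colour (5 colours run out sooner): 10 + 4 + 3 + 10 + 10 + 10 + 10 + 10 + 8 + 10 + 7 + 3 = 95 chips and still no colour has 11.
By pigeonhole, one more chip lands in a colour already at 10, so 96 draws are enough and 95 are not.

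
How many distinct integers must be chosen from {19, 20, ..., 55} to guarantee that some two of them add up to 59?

27

A set avoiding the sum 59 can contain at most one of each pair {x, 59−x}, plus the 15 elements whose complement lies outside the range.
The integers 30, …, 55 (26 of them) are such a set: any two sum to at least 30+31 = 61 > 59.
Pigeonhole: any 27th integer completes one of the 11 pairs, so 27 choices force a sum of 59.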